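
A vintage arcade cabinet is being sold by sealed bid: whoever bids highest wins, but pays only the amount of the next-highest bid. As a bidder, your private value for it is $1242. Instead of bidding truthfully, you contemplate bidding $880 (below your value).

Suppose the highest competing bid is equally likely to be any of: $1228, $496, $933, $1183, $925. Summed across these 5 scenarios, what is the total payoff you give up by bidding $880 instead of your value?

$699

The deviation costs you only when the competing bid falls strictly between $880 and $1242; elsewhere both bids give the same outcome.
$1228: truthful payoff $14, deviation payoff $0 → loss $14.
$496: outcomes coincide → loss $0.
$933: truthful payoff $309, deviation payoff $0 → loss $309.
$1183: truthful payoff $59, deviation payoff $0 → loss $59.
$925: truthful payoff $317, deviation payoff $0 → loss $317.
Total loss = $14 + $309 + $59 + $317 = $699.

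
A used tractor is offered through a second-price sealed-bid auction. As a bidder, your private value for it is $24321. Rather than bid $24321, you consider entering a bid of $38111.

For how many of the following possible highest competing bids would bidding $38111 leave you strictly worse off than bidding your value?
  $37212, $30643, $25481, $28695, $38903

4

The deviation hurts exactly when the highest competing bid lies strictly between $24321 and $38111 — overbidding then wins at a price above your value.
$37212: inside the interval → strictly worse (loss $12891).
$30643: inside the interval → strictly worse (loss $6322).
$25481: inside the interval → strictly worse (loss $1160).
$28695: inside the interval → strictly worse (loss $4374).
$38903: above both → same outcome either way.
Count: 4.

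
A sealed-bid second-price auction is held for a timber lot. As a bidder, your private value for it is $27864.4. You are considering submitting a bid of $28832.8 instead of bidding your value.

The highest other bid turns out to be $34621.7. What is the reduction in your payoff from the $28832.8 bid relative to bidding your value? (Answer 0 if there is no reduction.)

Bidding your value $27864.4: you lose (since $27864.4 < $34621.7). Payoff $0.
Bidding $28832.8: you lose. Payoff $0.
Difference = $0 − $0 = $0; both bids lead to the same outcome because the competing bid is above both your value and your alternative bid.
In a second-price auction your bid sets only whether you win, not what you pay, so bidding your true value is weakly dominant.

$0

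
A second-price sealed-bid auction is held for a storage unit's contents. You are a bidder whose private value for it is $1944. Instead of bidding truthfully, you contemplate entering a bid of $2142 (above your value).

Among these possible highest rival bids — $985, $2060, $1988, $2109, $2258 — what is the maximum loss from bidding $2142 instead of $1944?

$985: same outcome either way → loss $0.
$2060: truthful gives $0, deviation gives −$116 → loss $116.
$1988: truthful gives $0, deviation gives −$44 → loss $44.
$2109: truthful gives $0, deviation gives −$165 → loss $165.
$2258: same outcome either way → loss $0.
Maximum loss: $165.

$165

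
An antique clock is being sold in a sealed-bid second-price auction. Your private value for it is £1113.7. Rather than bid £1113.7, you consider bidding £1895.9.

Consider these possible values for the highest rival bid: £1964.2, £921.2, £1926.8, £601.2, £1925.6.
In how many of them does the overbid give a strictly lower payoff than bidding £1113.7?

0

The deviation hurts exactly when the highest competing bid lies strictly between £1113.7 and £1895.9 — overbidding then wins at a price above your value.
£1964.2: above both → same outcome either way.
£921.2: below both → same outcome either way.
£1926.8: above both → same outcome either way.
£601.2: below both → same outcome either way.
£1925.6: above both → same outcome either way.
Count: 0.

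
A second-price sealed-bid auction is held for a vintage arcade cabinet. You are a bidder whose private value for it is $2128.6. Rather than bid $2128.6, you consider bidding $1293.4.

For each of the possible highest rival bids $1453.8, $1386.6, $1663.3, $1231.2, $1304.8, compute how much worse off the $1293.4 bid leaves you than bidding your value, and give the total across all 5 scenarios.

$2705.9

The deviation costs you only when the competing bid falls strictly between $1293.4 and $2128.6; elsewhere both bids give the same outcome.
$1453.8: truthful payoff $674.8, deviation payoff $0 → loss $674.8.
$1386.6: truthful payoff $742, deviation payoff $0 → loss $742.
$1663.3: truthful payoff $465.3, deviation payoff $0 → loss $465.3.
$1231.2: outcomes coincide → loss $0.
$1304.8: truthful payoff $823.8, deviation payoff $0 → loss $823.8.
Total loss = $674.8 + $742 + $465.3 + $823.8 = $2705.9.
Because the price is fixed by the runner-up's bid, deviating from your value can only change a good outcome into a bad one — never the reverse.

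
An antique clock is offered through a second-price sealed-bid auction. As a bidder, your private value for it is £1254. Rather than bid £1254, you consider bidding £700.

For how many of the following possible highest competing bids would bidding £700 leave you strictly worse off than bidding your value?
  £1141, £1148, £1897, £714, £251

The deviation hurts exactly when the highest competing bid lies strictly between £700 and £1254 — underbidding then forfeits a profitable win.
£1141: inside the interval → strictly worse (loss £113).
£1148: inside the interval → strictly worse (loss £106).
£1897: above both → same outcome either way.
£714: inside the interval → strictly worse (loss £540).
£251: below both → same outcome either way.
Count: 3.

3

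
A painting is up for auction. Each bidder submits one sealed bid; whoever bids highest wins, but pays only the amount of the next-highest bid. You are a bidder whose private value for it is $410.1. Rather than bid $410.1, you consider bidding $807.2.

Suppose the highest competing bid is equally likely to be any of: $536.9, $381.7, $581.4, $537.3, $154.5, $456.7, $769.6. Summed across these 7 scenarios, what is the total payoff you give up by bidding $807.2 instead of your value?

The deviation costs you only when the competing bid falls strictly between $410.1 and $807.2; elsewhere both bids give the same outcome.
$536.9: truthful payoff $0, deviation payoff −$126.8 → loss $126.8.
$381.7: outcomes coincide → loss $0.
$581.4: truthful payoff $0, deviation payoff −$171.3 → loss $171.3.
$537.3: truthful payoff $0, deviation payoff −$127.2 → loss $127.2.
$154.5: outcomes coincide → loss $0.
$456.7: truthful payoff $0, deviation payoff −$46.6 → loss $46.6.
$769.6: truthful payoff $0, deviation payoff −$359.5 → loss $359.5.
Total loss = $126.8 + $171.3 + $127.2 + $46.6 + $359.5 = $831.4.

$831.4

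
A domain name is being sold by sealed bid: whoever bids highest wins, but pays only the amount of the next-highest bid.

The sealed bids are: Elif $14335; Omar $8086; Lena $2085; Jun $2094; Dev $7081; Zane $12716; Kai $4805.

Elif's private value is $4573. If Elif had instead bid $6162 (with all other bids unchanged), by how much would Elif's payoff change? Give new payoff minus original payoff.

$8143

The highest bid among the other bidders is $12716; Elif's bid doesn't change that.
Original bid $14335: Elif is highest, pays the top rival bid $12716; payoff $4573 − $12716 = −$8143.
Alternative bid $6162: Elif is not highest (top rival bid is $12716); payoff $0.
Change in payoff = $0 − (−$8143) = $8143.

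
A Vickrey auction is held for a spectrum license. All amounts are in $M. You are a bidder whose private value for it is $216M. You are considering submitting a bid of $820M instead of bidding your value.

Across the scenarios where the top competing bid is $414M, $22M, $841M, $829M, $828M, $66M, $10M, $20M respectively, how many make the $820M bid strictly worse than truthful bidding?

The deviation hurts exactly when the highest competing bid lies strictly between $216M and $820M — overbidding then wins at a price above your value.
$414M: inside the interval → strictly worse (loss $198M).
$22M: below both → same outcome either way.
$841M: above both → same outcome either way.
$829M: above both → same outcome either way.
$828M: above both → same outcome either way.
$66M: below both → same outcome either way.
$10M: below both → same outcome either way.
$20M: below both → same outcome either way.
Count: 1.

1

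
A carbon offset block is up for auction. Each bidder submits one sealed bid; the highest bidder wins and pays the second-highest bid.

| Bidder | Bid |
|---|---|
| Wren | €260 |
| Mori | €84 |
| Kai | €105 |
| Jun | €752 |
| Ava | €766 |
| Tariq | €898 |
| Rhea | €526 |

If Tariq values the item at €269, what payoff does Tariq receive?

−€497

Highest bid: Tariq at €898, so Tariq wins.
Second-highest bid: Ava at €766 — that is the price the winner pays.
Tariq's payoff = value − price = €269 − €766 = −€497.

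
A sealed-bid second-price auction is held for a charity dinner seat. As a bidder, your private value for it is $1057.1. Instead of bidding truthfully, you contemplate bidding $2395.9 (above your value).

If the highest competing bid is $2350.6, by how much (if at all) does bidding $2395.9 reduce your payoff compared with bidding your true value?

Bidding your value $1057.1: you lose (since $1057.1 < $2350.6). Payoff $0.
Bidding $2395.9: you win and pay $2350.6. Payoff $1057.1 − $2350.6 = −$1293.5.
The competing bid $2350.6 lies between your value and your inflated bid, so overbidding wins an item priced above your value.
Loss from deviating = $0 − (−$1293.5) = $1293.5.
Truthful bidding weakly dominates here: raising your bid can only win items priced above your value, and lowering it can only forfeit items priced below.

$1293.5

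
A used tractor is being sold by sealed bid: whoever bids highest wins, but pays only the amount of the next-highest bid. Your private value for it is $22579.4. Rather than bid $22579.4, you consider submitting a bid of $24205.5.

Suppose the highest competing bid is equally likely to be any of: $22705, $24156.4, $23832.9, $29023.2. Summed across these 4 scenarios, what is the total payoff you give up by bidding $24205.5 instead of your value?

The deviation costs you only when the competing bid falls strictly between $22579.4 and $24205.5; elsewhere both bids give the same outcome.
$22705: truthful payoff $0, deviation payoff −$125.6 → loss $125.6.
$24156.4: truthful payoff $0, deviation payoff −$1577 → loss $1577.
$23832.9: truthful payoff $0, deviation payoff −$1253.5 → loss $1253.5.
$29023.2: outcomes coincide → loss $0.
Total loss = $125.6 + $1577 + $1253.5 = $2956.1.

$2956.1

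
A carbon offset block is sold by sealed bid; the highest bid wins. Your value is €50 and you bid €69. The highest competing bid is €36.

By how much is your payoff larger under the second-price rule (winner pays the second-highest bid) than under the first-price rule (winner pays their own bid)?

€33

You have the highest bid, so you win under either rule.
Second-price: pay €36 → payoff €14.
First-price: pay your own bid €69 → payoff −€19.
Difference = €14 − (−€19) = €33.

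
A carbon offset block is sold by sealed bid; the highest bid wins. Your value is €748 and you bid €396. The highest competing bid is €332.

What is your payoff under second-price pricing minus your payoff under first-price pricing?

€64

You have the highest bid, so you win under either rule.
Second-price: pay €332 → payoff €416.
First-price: pay your own bid €396 → payoff €352.
Difference = €416 − (€352) = €64.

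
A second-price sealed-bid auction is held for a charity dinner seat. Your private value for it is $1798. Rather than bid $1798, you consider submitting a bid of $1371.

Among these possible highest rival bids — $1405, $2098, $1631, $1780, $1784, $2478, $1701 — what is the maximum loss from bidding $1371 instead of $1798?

$1405: truthful gives $393, deviation gives $0 → loss $393.
$2098: same outcome either way → loss $0.
$1631: truthful gives $167, deviation gives $0 → loss $167.
$1780: truthful gives $18, deviation gives $0 → loss $18.
$1784: truthful gives $14, deviation gives $0 → loss $14.
$2478: same outcome either way → loss $0.
$1701: truthful gives $97, deviation gives $0 → loss $97.
Maximum loss: $393.

$393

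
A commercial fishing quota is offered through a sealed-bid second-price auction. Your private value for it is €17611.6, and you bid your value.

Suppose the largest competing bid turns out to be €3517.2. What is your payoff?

Your bid €17611.6 exceeds the highest competing bid €3517.2, so you win.
In a second-price auction the winner pays the second-highest bid, €3517.2.
Payoff = value − price = €17611.6 − €3517.2 = €14094.4.

€14094.4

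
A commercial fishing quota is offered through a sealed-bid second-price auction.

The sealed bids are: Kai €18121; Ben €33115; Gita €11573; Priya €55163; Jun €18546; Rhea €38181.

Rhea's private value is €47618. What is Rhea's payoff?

€0

Highest bid: Priya at €55163, so Priya wins.
Second-highest bid: Rhea at €38181 — that is the price the winner pays.
Rhea did not win, so Rhea pays nothing and receives nothing: payoff €0.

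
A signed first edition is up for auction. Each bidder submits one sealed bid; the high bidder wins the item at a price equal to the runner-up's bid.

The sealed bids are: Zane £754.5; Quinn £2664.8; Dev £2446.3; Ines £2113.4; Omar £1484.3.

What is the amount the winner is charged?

Highest bid: Quinn at £2664.8, so Quinn wins.
Second-highest bid: Dev at £2446.3 — that is the price the winner pays.

£2446.3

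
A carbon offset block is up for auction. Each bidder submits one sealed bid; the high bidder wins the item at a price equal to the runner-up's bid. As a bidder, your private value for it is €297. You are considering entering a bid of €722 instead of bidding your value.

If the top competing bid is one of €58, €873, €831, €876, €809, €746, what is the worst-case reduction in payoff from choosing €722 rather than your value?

€58: same outcome either way → loss €0.
€873: same outcome either way → loss €0.
€831: same outcome either way → loss €0.
€876: same outcome either way → loss €0.
€809: same outcome either way → loss €0.
€746: same outcome either way → loss €0.
Maximum loss: €0.

€0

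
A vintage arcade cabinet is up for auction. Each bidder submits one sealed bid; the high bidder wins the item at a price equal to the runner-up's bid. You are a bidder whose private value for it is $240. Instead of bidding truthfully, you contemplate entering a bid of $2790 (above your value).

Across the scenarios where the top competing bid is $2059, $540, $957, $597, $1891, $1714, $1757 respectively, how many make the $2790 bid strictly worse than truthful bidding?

7

The deviation hurts exactly when the highest competing bid lies strictly between $240 and $2790 — overbidding then wins at a price above your value.
$2059: inside the interval → strictly worse (loss $1819).
$540: inside the interval → strictly worse (loss $300).
$957: inside the interval → strictly worse (loss $717).
$597: inside the interval → strictly worse (loss $357).
$1891: inside the interval → strictly worse (loss $1651).
$1714: inside the interval → strictly worse (loss $1474).
$1757: inside the interval → strictly worse (loss $1517).
Count: 7.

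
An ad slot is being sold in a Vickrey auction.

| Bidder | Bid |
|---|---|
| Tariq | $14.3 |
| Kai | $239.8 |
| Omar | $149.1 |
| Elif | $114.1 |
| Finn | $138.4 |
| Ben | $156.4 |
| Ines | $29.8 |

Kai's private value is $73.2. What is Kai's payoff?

Highest bid: Kai at $239.8, so Kai wins.
Second-highest bid: Ben at $156.4 — that is the price the winner pays.
Kai's payoff = value − price = $73.2 − $156.4 = −$83.2.

−$83.2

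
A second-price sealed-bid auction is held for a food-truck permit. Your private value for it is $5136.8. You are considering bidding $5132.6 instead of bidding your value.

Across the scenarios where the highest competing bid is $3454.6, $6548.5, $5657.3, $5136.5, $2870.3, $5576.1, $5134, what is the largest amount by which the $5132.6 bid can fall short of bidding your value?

$3454.6: same outcome either way → loss $0.
$6548.5: same outcome either way → loss $0.
$5657.3: same outcome either way → loss $0.
$5136.5: truthful gives $0.3, deviation gives $0 → loss $0.3.
$2870.3: same outcome either way → loss $0.
$5576.1: same outcome either way → loss $0.
$5134: truthful gives $2.8, deviation gives $0 → loss $2.8.
Maximum loss: $2.8.

$2.8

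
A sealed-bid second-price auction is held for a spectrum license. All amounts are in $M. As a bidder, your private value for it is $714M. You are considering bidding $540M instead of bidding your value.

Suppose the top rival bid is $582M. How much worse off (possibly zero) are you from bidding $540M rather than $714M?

$132M

Bidding your value $714M: you win (since $714M > $582M) and pay $582M. Payoff $132M.
Bidding $540M: you lose. Payoff $0M.
The competing bid $582M lies between your shaded bid and your value, so underbidding forfeits an item you could have won at a profitable price.
Loss from deviating = $132M − ($0M) = $132M.
In a second-price auction your bid sets only whether you win, not what you pay, so bidding your true value is weakly dominant.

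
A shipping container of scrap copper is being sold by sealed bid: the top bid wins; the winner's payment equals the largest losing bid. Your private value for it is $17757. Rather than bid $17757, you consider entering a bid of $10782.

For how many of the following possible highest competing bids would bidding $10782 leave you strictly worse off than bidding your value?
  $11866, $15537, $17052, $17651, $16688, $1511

The deviation hurts exactly when the highest competing bid lies strictly between $10782 and $17757 — underbidding then forfeits a profitable win.
$11866: inside the interval → strictly worse (loss $5891).
$15537: inside the interval → strictly worse (loss $2220).
$17052: inside the interval → strictly worse (loss $705).
$17651: inside the interval → strictly worse (loss $106).
$16688: inside the interval → strictly worse (loss $1069).
$1511: below both → same outcome either way.
Count: 5.

5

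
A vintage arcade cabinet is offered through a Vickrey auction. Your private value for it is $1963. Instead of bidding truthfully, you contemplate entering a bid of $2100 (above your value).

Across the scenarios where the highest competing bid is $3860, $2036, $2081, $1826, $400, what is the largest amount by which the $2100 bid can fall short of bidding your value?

$118

$3860: same outcome either way → loss $0.
$2036: truthful gives $0, deviation gives −$73 → loss $73.
$2081: truthful gives $0, deviation gives −$118 → loss $118.
$1826: same outcome either way → loss $0.
$400: same outcome either way → loss $0.
Maximum loss: $118.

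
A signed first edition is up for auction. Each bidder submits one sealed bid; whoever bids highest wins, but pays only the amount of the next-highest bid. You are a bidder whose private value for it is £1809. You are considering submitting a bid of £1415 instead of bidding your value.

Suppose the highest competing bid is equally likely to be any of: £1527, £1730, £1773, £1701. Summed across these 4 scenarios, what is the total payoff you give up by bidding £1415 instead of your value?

£505

The deviation costs you only when the competing bid falls strictly between £1415 and £1809; elsewhere both bids give the same outcome.
£1527: truthful payoff £282, deviation payoff £0 → loss £282.
£1730: truthful payoff £79, deviation payoff £0 → loss £79.
£1773: truthful payoff £36, deviation payoff £0 → loss £36.
£1701: truthful payoff £108, deviation payoff £0 → loss £108.
Total loss = £282 + £79 + £36 + £108 = £505.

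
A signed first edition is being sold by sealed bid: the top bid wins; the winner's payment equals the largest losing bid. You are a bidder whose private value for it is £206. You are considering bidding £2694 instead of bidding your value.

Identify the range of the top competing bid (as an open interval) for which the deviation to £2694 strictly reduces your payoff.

(£206, £2694)

If the competing bid is below £206, both bids win at the same price — no difference.
If it is above £2694, both bids lose — no difference.
If it lies strictly between £206 and £2694, bidding your value loses (payoff 0) while bidding £2694 wins at a price above your value (payoff negative).
So the deviation strictly hurts on the open interval (£206, £2694).
Truthful bidding weakly dominates here: raising your bid can only win items priced above your value, and lowering it can only forfeit items priced below.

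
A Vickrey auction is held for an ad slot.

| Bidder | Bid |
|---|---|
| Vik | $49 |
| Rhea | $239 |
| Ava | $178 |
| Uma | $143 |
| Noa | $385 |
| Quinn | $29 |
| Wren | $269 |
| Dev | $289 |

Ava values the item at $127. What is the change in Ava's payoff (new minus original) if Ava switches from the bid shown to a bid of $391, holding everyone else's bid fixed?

−$258

The highest bid among the other bidders is $385; Ava's bid doesn't change that.
Original bid $178: Ava is not highest (top rival bid is $385); payoff $0.
Alternative bid $391: Ava is highest, pays the top rival bid $385; payoff $127 − $385 = −$258.
Change in payoff = −$258 − ($0) = −$258.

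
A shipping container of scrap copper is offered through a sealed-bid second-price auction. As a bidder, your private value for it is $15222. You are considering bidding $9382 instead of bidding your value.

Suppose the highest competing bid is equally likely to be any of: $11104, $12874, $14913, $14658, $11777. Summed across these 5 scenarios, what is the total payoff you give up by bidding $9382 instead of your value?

$10784

The deviation costs you only when the competing bid falls strictly between $9382 and $15222; elsewhere both bids give the same outcome.
$11104: truthful payoff $4118, deviation payoff $0 → loss $4118.
$12874: truthful payoff $2348, deviation payoff $0 → loss $2348.
$14913: truthful payoff $309, deviation payoff $0 → loss $309.
$14658: truthful payoff $564, deviation payoff $0 → loss $564.
$11777: truthful payoff $3445, deviation payoff $0 → loss $3445.
Total loss = $4118 + $2348 + $309 + $564 + $3445 = $10784.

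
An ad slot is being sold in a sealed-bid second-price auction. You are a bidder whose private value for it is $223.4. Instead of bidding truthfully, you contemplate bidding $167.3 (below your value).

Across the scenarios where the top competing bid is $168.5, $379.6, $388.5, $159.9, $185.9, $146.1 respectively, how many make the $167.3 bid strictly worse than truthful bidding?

The deviation hurts exactly when the highest competing bid lies strictly between $167.3 and $223.4 — underbidding then forfeits a profitable win.
$168.5: inside the interval → strictly worse (loss $54.9).
$379.6: above both → same outcome either way.
$388.5: above both → same outcome either way.
$159.9: below both → same outcome either way.
$185.9: inside the interval → strictly worse (loss $37.5).
$146.1: below both → same outcome either way.
Count: 2.

2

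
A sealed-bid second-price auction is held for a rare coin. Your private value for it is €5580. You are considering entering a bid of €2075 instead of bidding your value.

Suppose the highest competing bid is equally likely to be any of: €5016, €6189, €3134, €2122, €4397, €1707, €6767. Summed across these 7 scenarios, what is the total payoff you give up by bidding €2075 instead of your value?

The deviation costs you only when the competing bid falls strictly between €2075 and €5580; elsewhere both bids give the same outcome.
€5016: truthful payoff €564, deviation payoff €0 → loss €564.
€6189: outcomes coincide → loss €0.
€3134: truthful payoff €2446, deviation payoff €0 → loss €2446.
€2122: truthful payoff €3458, deviation payoff €0 → loss €3458.
€4397: truthful payoff €1183, deviation payoff €0 → loss €1183.
€1707: outcomes coincide → loss €0.
€6767: outcomes coincide → loss €0.
Total loss = €564 + €2446 + €3458 + €1183 = €7651.
Truthful bidding weakly dominates here: raising your bid can only win items priced above your value, and lowering it can only forfeit items priced below.

€7651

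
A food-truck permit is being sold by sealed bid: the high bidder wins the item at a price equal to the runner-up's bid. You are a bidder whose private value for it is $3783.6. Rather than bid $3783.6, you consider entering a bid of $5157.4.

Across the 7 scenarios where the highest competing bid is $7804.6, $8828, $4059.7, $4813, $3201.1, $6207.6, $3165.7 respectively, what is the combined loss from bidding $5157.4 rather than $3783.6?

$1305.5

The deviation costs you only when the competing bid falls strictly between $3783.6 and $5157.4; elsewhere both bids give the same outcome.
$7804.6: outcomes coincide → loss $0.
$8828: outcomes coincide → loss $0.
$4059.7: truthful payoff $0, deviation payoff −$276.1 → loss $276.1.
$4813: truthful payoff $0, deviation payoff −$1029.4 → loss $1029.4.
$3201.1: outcomes coincide → loss $0.
$6207.6: outcomes coincide → loss $0.
$3165.7: outcomes coincide → loss $0.
Total loss = $276.1 + $1029.4 = $1305.5.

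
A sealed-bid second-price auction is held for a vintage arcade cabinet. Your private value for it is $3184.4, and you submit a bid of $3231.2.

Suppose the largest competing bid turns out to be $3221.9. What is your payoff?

−$37.5

Your bid $3231.2 exceeds the highest competing bid $3221.9, so you win.
In a second-price auction the winner pays the second-highest bid, $3221.9.
Payoff = value − price = $3184.4 − $3221.9 = −$37.5.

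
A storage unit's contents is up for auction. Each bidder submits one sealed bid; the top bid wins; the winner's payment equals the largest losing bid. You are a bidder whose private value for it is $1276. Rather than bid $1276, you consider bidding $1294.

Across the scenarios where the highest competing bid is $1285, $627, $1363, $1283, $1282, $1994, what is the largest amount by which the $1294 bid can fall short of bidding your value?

$9

$1285: truthful gives $0, deviation gives −$9 → loss $9.
$627: same outcome either way → loss $0.
$1363: same outcome either way → loss $0.
$1283: truthful gives $0, deviation gives −$7 → loss $7.
$1282: truthful gives $0, deviation gives −$6 → loss $6.
$1994: same outcome either way → loss $0.
Maximum loss: $9.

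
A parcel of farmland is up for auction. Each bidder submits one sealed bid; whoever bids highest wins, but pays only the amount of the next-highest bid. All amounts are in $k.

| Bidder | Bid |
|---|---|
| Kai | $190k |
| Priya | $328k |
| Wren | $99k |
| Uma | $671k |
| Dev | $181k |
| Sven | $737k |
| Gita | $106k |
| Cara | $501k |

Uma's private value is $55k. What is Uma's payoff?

$0k

Highest bid: Sven at $737k, so Sven wins.
Second-highest bid: Uma at $671k — that is the price the winner pays.
Uma did not win, so Uma pays nothing and receives nothing: payoff $0k.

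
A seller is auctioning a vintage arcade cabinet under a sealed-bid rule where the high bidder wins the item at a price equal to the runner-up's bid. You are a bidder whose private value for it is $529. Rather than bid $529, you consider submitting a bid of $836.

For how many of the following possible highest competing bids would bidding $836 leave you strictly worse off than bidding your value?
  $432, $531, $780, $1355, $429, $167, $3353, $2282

2

The deviation hurts exactly when the highest competing bid lies strictly between $529 and $836 — overbidding then wins at a price above your value.
$432: below both → same outcome either way.
$531: inside the interval → strictly worse (loss $2).
$780: inside the interval → strictly worse (loss $251).
$1355: above both → same outcome either way.
$429: below both → same outcome either way.
$167: below both → same outcome either way.
$3353: above both → same outcome either way.
$2282: above both → same outcome either way.
Count: 2.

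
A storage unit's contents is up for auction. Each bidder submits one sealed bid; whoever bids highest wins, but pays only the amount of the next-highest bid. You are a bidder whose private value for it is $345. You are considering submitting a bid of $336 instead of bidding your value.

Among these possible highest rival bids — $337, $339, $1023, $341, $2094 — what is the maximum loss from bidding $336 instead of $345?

$8

$337: truthful gives $8, deviation gives $0 → loss $8.
$339: truthful gives $6, deviation gives $0 → loss $6.
$1023: same outcome either way → loss $0.
$341: truthful gives $4, deviation gives $0 → loss $4.
$2094: same outcome either way → loss $0.
Maximum loss: $8.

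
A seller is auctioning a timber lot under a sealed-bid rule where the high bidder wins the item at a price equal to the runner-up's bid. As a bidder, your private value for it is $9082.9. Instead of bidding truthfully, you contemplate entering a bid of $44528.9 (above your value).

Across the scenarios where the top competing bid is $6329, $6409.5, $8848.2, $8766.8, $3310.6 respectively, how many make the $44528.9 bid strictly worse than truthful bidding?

0

The deviation hurts exactly when the highest competing bid lies strictly between $9082.9 and $44528.9 — overbidding then wins at a price above your value.
$6329: below both → same outcome either way.
$6409.5: below both → same outcome either way.
$8848.2: below both → same outcome either way.
$8766.8: below both → same outcome either way.
$3310.6: below both → same outcome either way.
Count: 0.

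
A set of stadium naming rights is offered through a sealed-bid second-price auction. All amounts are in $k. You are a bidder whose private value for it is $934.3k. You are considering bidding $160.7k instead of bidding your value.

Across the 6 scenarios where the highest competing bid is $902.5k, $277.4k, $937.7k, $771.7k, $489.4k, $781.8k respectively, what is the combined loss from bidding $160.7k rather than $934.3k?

$1448.7k

The deviation costs you only when the competing bid falls strictly between $160.7k and $934.3k; elsewhere both bids give the same outcome.
$902.5k: truthful payoff $31.8k, deviation payoff $0k → loss $31.8k.
$277.4k: truthful payoff $656.9k, deviation payoff $0k → loss $656.9k.
$937.7k: outcomes coincide → loss $0k.
$771.7k: truthful payoff $162.6k, deviation payoff $0k → loss $162.6k.
$489.4k: truthful payoff $444.9k, deviation payoff $0k → loss $444.9k.
$781.8k: truthful payoff $152.5k, deviation payoff $0k → loss $152.5k.
Total loss = $31.8k + $656.9k + $162.6k + $444.9k + $152.5k = $1448.7k.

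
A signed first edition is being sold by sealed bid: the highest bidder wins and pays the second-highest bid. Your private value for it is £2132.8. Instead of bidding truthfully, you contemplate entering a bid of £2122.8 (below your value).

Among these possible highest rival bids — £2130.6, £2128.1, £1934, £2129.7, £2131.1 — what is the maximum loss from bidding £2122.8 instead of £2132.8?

£2130.6: truthful gives £2.2, deviation gives £0 → loss £2.2.
£2128.1: truthful gives £4.7, deviation gives £0 → loss £4.7.
£1934: same outcome either way → loss £0.
£2129.7: truthful gives £3.1, deviation gives £0 → loss £3.1.
£2131.1: truthful gives £1.7, deviation gives £0 → loss £1.7.
Maximum loss: £4.7.

£4.7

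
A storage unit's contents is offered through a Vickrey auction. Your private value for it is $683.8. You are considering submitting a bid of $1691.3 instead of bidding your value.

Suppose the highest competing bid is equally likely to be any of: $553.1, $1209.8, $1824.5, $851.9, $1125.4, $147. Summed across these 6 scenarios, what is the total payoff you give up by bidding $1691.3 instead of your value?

$1135.7

The deviation costs you only when the competing bid falls strictly between $683.8 and $1691.3; elsewhere both bids give the same outcome.
$553.1: outcomes coincide → loss $0.
$1209.8: truthful payoff $0, deviation payoff −$526 → loss $526.
$1824.5: outcomes coincide → loss $0.
$851.9: truthful payoff $0, deviation payoff −$168.1 → loss $168.1.
$1125.4: truthful payoff $0, deviation payoff −$441.6 → loss $441.6.
$147: outcomes coincide → loss $0.
Total loss = $526 + $168.1 + $441.6 = $1135.7.
Truthful bidding weakly dominates here: raising your bid can only win items priced above your value, and lowering it can only forfeit items priced below.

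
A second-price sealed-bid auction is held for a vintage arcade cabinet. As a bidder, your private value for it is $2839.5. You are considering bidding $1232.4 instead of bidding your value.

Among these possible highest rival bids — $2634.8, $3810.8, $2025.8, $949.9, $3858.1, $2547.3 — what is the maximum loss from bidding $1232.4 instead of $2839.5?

$2634.8: truthful gives $204.7, deviation gives $0 → loss $204.7.
$3810.8: same outcome either way → loss $0.
$2025.8: truthful gives $813.7, deviation gives $0 → loss $813.7.
$949.9: same outcome either way → loss $0.
$3858.1: same outcome either way → loss $0.
$2547.3: truthful gives $292.2, deviation gives $0 → loss $292.2.
Maximum loss: $813.7.

$813.7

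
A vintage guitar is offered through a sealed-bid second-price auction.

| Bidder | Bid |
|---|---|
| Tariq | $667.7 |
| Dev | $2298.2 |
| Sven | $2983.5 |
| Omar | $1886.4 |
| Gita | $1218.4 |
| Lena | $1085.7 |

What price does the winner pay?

$2298.2

Highest bid: Sven at $2983.5, so Sven wins.
Second-highest bid: Dev at $2298.2 — that is the price the winner pays.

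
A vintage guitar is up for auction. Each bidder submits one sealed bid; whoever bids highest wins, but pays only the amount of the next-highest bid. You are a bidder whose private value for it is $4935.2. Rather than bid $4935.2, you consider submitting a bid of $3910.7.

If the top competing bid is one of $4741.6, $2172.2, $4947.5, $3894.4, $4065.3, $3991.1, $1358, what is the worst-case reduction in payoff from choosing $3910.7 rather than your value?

$4741.6: truthful gives $193.6, deviation gives $0 → loss $193.6.
$2172.2: same outcome either way → loss $0.
$4947.5: same outcome either way → loss $0.
$3894.4: same outcome either way → loss $0.
$4065.3: truthful gives $869.9, deviation gives $0 → loss $869.9.
$3991.1: truthful gives $944.1, deviation gives $0 → loss $944.1.
$1358: same outcome either way → loss $0.
Maximum loss: $944.1.

$944.1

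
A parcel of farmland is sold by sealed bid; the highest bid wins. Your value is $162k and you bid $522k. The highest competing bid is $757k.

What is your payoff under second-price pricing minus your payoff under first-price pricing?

$0k

Your bid $522k is below $757k, so you lose under either rule.
Payoff is $0k in both cases; difference = $0k.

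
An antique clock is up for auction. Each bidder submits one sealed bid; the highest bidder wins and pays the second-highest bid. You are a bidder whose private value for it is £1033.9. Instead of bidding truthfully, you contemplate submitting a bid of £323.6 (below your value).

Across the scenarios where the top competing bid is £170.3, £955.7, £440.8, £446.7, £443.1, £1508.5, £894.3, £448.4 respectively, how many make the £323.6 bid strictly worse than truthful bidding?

The deviation hurts exactly when the highest competing bid lies strictly between £323.6 and £1033.9 — underbidding then forfeits a profitable win.
£170.3: below both → same outcome either way.
£955.7: inside the interval → strictly worse (loss £78.2).
£440.8: inside the interval → strictly worse (loss £593.1).
£446.7: inside the interval → strictly worse (loss £587.2).
£443.1: inside the interval → strictly worse (loss £590.8).
£1508.5: above both → same outcome either way.
£894.3: inside the interval → strictly worse (loss £139.6).
£448.4: inside the interval → strictly worse (loss £585.5).
Count: 6.

6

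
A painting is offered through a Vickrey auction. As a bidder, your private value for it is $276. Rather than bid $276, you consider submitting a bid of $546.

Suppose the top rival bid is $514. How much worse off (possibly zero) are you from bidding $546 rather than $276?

$238

Bidding your value $276: you lose (since $276 < $514). Payoff $0.
Bidding $546: you win and pay $514. Payoff $276 − $514 = −$238.
The competing bid $514 lies between your value and your inflated bid, so overbidding wins an item priced above your value.
Loss from deviating = $0 − (−$238) = $238.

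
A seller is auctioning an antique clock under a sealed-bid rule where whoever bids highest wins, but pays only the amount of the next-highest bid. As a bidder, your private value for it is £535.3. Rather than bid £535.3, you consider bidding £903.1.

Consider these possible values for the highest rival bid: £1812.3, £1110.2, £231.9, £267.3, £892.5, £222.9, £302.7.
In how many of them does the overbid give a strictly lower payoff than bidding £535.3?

The deviation hurts exactly when the highest competing bid lies strictly between £535.3 and £903.1 — overbidding then wins at a price above your value.
£1812.3: above both → same outcome either way.
£1110.2: above both → same outcome either way.
£231.9: below both → same outcome either way.
£267.3: below both → same outcome either way.
£892.5: inside the interval → strictly worse (loss £357.2).
£222.9: below both → same outcome either way.
£302.7: below both → same outcome either way.
Count: 1.

1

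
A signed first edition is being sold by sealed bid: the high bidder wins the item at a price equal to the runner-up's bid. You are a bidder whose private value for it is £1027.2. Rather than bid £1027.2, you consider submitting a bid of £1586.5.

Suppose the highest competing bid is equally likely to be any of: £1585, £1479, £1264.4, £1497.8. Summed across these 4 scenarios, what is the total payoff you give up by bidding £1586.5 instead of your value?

The deviation costs you only when the competing bid falls strictly between £1027.2 and £1586.5; elsewhere both bids give the same outcome.
£1585: truthful payoff £0, deviation payoff −£557.8 → loss £557.8.
£1479: truthful payoff £0, deviation payoff −£451.8 → loss £451.8.
£1264.4: truthful payoff £0, deviation payoff −£237.2 → loss £237.2.
£1497.8: truthful payoff £0, deviation payoff −£470.6 → loss £470.6.
Total loss = £557.8 + £451.8 + £237.2 + £470.6 = £1717.4.

£1717.4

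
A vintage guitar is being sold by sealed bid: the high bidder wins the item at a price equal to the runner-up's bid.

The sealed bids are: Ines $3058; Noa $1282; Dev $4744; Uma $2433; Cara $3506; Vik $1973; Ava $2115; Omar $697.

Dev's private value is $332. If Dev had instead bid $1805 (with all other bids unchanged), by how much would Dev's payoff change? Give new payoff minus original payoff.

$3174

The highest bid among the other bidders is $3506; Dev's bid doesn't change that.
Original bid $4744: Dev is highest, pays the top rival bid $3506; payoff $332 − $3506 = −$3174.
Alternative bid $1805: Dev is not highest (top rival bid is $3506); payoff $0.
Change in payoff = $0 − (−$3174) = $3174.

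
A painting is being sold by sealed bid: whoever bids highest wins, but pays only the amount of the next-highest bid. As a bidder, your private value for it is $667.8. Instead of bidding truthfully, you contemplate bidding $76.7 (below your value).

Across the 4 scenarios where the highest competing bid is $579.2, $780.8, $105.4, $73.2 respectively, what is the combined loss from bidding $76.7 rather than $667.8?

$651

The deviation costs you only when the competing bid falls strictly between $76.7 and $667.8; elsewhere both bids give the same outcome.
$579.2: truthful payoff $88.6, deviation payoff $0 → loss $88.6.
$780.8: outcomes coincide → loss $0.
$105.4: truthful payoff $562.4, deviation payoff $0 → loss $562.4.
$73.2: outcomes coincide → loss $0.
Total loss = $88.6 + $562.4 = $651.
In a second-price auction your bid sets only whether you win, not what you pay, so bidding your true value is weakly dominant.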